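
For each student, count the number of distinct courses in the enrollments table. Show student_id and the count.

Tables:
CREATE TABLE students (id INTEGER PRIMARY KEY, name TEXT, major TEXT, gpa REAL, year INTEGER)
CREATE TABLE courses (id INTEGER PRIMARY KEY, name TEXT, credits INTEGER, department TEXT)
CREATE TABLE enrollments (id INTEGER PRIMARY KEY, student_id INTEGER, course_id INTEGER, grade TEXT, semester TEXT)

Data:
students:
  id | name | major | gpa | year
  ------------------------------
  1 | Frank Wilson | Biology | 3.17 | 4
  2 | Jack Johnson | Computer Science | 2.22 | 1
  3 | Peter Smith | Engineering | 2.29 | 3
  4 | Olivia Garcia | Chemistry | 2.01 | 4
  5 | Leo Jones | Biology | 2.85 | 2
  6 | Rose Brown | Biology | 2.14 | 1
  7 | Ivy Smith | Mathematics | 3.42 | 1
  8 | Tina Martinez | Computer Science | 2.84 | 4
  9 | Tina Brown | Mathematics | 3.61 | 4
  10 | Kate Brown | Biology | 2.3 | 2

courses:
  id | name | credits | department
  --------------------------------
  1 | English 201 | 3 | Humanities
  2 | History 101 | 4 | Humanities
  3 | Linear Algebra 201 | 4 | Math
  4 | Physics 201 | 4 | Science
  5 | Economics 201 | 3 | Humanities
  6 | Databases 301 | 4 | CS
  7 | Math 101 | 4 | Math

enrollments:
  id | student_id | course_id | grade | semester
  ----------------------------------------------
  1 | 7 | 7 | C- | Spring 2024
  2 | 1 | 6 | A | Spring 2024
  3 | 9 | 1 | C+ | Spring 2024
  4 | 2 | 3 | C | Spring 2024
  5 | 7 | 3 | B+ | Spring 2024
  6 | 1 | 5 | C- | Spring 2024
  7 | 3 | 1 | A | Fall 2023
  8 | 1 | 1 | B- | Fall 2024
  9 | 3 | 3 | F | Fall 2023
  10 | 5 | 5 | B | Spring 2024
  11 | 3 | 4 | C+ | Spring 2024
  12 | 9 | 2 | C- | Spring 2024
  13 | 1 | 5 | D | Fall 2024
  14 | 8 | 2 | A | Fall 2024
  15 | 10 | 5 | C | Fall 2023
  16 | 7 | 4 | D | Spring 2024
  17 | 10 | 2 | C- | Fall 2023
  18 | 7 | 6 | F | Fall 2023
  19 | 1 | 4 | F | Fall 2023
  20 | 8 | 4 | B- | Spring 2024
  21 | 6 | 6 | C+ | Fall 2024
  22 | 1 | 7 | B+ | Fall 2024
SELECT student_id, COUNT(DISTINCT course_id) AS distinct_course_count FROM enrollments GROUP BY student_id

Execution result:
student_id | distinct_course_count
1 | 5
2 | 1
3 | 3
5 | 1
6 | 1
7 | 4
8 | 2
9 | 2
10 | 2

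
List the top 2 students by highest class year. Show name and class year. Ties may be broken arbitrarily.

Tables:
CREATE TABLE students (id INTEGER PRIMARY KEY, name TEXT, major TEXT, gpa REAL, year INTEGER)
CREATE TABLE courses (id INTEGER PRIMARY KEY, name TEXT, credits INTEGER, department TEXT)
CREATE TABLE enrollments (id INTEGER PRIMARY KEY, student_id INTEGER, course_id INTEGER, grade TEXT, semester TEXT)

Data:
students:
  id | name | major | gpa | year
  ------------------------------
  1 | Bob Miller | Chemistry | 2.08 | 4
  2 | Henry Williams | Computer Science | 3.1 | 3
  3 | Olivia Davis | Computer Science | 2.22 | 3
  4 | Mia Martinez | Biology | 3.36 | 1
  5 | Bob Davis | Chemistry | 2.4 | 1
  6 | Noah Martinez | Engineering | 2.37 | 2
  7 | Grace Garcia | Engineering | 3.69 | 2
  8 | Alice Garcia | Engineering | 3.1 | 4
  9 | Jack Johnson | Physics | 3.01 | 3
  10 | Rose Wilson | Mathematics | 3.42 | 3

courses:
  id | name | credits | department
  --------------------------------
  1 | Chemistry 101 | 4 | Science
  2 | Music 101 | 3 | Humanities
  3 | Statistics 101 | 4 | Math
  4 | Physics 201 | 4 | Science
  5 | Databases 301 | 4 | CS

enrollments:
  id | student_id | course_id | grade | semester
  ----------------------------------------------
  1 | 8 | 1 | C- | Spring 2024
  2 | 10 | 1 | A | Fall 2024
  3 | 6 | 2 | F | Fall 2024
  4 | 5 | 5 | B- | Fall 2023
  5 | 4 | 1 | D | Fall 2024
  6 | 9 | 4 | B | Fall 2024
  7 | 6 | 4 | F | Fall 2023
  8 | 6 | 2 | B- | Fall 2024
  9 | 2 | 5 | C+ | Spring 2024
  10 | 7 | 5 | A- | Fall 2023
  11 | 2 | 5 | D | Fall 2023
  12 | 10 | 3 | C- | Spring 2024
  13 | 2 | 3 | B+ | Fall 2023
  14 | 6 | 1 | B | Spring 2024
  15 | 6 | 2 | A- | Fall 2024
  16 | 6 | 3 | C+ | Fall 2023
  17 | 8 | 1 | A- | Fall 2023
SELECT name, year FROM students ORDER BY year DESC LIMIT 2

Execution result:
name | year
Bob Miller | 4
Alice Garcia | 4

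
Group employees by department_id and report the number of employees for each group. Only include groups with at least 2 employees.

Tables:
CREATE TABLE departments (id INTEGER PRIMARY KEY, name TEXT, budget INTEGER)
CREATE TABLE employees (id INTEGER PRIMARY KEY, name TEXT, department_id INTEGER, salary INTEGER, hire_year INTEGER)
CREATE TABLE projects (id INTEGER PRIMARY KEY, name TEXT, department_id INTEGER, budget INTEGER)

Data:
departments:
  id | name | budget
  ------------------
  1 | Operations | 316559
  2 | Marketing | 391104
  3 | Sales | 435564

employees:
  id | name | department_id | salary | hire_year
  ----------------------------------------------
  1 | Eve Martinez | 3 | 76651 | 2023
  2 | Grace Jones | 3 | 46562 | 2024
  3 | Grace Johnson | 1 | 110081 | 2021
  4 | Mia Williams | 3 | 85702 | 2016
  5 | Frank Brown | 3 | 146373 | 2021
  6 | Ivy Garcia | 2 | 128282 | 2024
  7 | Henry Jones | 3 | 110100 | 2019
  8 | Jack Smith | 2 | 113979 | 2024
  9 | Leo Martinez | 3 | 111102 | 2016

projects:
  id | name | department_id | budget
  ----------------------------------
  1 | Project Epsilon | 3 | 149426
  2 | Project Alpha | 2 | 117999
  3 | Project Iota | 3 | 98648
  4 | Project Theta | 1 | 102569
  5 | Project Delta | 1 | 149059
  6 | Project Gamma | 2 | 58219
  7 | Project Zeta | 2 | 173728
SELECT department_id, COUNT(*) AS n FROM employees GROUP BY department_id HAVING COUNT(*) >= 2

Execution result:
department_id | n
2 | 2
3 | 6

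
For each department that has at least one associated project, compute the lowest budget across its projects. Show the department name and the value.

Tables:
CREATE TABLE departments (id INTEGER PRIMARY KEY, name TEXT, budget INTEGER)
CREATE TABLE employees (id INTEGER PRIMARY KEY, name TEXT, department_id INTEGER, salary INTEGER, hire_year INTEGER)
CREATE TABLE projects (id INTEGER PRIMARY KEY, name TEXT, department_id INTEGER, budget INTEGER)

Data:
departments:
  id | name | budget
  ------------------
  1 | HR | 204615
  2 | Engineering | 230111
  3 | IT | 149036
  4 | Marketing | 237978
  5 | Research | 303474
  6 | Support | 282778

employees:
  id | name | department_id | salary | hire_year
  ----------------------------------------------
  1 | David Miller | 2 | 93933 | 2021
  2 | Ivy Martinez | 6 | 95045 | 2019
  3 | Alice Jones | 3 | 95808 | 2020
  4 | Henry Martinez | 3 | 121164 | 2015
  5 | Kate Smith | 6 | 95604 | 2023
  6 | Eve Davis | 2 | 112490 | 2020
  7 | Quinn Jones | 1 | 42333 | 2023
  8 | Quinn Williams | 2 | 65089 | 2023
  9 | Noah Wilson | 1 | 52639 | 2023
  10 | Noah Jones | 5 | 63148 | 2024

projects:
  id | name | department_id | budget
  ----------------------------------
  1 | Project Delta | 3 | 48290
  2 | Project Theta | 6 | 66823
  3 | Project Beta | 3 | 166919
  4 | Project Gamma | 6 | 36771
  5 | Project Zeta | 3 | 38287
SELECT p.name, MIN(c.budget) AS min_budget FROM projects c JOIN departments p ON c.department_id = p.id GROUP BY p.id, p.name

Execution result:
name | min_budget
IT | 38287
Support | 36771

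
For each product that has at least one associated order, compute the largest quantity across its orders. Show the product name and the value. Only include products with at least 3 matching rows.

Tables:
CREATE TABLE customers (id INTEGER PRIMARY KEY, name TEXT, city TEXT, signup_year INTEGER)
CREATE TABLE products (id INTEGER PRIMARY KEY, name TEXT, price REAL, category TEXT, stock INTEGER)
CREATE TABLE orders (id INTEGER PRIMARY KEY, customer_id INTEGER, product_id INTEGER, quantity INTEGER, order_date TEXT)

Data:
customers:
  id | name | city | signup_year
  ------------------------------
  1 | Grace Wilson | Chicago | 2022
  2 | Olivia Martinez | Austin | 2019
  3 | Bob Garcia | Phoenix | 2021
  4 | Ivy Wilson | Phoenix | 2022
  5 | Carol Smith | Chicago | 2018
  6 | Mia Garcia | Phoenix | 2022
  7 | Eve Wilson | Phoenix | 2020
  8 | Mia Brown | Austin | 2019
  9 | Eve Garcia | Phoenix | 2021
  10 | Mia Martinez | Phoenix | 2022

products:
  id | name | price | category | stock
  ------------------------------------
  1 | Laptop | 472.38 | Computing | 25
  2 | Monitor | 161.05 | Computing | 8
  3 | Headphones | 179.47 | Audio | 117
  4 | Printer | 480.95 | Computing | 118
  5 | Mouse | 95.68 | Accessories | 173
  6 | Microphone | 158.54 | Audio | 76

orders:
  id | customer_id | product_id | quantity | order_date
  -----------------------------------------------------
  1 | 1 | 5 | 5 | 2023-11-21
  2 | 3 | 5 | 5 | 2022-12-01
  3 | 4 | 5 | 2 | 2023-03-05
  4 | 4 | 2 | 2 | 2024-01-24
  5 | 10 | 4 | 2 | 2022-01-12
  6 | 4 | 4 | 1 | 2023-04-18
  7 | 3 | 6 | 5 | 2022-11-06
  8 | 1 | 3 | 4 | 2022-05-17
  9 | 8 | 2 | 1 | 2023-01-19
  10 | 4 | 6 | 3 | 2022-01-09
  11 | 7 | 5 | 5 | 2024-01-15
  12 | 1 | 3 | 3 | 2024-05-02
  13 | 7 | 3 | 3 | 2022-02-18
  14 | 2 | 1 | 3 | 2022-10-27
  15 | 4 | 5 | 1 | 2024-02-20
SELECT p.name, MAX(c.quantity) AS max_quantity FROM orders c JOIN products p ON c.product_id = p.id GROUP BY p.id, p.name HAVING COUNT(*) >= 3

Execution result:
name | max_quantity
Headphones | 4
Mouse | 5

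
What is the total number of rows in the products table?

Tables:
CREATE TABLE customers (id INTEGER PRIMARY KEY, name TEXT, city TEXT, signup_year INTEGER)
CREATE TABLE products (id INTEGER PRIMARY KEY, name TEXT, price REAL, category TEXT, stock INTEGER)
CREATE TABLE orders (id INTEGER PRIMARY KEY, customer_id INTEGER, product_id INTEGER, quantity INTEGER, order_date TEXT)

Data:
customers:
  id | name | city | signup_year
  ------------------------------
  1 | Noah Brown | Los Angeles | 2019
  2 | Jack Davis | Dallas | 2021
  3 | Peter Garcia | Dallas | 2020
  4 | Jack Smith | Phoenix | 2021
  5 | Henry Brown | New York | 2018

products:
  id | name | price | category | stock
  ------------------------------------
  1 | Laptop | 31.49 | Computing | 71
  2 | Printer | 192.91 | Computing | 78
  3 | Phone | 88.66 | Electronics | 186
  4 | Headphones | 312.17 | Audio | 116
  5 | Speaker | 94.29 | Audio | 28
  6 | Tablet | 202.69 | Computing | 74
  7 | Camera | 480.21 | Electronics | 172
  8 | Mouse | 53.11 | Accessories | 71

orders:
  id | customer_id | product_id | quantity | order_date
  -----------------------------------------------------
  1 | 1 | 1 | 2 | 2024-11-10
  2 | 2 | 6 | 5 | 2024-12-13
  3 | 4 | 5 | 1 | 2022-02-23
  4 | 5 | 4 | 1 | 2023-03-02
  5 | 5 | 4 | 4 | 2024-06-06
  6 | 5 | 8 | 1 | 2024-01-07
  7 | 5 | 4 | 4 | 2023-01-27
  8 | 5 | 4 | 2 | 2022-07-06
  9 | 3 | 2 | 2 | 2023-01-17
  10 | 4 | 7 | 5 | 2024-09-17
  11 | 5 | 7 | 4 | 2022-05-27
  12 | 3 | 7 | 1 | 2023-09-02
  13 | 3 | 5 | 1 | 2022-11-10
SELECT COUNT(*) FROM products

Execution result:
8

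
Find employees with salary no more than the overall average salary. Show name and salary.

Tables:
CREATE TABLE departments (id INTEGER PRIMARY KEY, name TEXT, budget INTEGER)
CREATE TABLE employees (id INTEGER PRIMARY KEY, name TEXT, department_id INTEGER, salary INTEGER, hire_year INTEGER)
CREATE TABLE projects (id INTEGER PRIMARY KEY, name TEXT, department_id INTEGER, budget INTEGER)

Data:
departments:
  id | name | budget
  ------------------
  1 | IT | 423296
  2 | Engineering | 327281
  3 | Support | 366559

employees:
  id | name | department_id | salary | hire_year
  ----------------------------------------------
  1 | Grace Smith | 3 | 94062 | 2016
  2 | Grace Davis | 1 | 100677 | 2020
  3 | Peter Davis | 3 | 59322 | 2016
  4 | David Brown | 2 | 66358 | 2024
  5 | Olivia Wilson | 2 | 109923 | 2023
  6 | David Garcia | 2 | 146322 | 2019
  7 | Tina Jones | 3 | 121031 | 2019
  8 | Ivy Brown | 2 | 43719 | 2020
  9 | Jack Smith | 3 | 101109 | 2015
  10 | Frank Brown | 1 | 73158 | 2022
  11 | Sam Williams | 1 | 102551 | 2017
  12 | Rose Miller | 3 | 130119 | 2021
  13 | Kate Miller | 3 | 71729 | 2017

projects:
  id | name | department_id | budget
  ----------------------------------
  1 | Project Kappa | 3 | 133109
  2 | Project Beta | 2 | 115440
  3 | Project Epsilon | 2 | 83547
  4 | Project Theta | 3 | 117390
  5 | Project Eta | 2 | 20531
SELECT name, salary FROM employees WHERE salary <= (SELECT AVG(salary) FROM employees)

Execution result:
name | salary
Peter Davis | 59322
David Brown | 66358
Ivy Brown | 43719
Frank Brown | 73158
Kate Miller | 71729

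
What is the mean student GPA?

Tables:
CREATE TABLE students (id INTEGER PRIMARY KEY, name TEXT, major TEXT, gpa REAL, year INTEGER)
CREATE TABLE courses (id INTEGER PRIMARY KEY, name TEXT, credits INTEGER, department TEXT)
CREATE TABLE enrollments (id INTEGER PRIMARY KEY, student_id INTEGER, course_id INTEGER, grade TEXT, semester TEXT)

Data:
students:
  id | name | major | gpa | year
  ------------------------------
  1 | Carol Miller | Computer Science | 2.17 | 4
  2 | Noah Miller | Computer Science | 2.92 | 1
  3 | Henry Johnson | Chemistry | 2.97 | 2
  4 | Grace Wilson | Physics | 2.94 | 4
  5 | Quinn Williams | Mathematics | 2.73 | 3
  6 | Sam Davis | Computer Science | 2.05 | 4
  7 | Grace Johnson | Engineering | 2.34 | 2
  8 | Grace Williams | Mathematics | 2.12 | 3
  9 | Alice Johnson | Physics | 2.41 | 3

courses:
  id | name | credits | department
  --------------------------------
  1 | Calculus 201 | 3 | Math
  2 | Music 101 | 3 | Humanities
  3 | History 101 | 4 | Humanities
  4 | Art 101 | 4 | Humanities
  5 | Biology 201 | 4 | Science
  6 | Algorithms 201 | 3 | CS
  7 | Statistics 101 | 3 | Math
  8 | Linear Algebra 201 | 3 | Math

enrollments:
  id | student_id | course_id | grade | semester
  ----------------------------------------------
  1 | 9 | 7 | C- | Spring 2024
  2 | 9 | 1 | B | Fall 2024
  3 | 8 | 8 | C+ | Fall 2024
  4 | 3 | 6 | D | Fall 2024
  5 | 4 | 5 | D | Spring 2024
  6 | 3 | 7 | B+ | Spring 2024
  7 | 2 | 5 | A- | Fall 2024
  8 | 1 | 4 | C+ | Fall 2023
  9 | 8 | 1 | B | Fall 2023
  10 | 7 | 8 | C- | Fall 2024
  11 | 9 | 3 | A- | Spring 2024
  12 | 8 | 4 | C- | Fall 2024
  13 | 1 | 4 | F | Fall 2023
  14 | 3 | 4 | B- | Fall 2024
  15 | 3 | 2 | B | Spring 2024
SELECT AVG(gpa) FROM students

Execution result:
2.52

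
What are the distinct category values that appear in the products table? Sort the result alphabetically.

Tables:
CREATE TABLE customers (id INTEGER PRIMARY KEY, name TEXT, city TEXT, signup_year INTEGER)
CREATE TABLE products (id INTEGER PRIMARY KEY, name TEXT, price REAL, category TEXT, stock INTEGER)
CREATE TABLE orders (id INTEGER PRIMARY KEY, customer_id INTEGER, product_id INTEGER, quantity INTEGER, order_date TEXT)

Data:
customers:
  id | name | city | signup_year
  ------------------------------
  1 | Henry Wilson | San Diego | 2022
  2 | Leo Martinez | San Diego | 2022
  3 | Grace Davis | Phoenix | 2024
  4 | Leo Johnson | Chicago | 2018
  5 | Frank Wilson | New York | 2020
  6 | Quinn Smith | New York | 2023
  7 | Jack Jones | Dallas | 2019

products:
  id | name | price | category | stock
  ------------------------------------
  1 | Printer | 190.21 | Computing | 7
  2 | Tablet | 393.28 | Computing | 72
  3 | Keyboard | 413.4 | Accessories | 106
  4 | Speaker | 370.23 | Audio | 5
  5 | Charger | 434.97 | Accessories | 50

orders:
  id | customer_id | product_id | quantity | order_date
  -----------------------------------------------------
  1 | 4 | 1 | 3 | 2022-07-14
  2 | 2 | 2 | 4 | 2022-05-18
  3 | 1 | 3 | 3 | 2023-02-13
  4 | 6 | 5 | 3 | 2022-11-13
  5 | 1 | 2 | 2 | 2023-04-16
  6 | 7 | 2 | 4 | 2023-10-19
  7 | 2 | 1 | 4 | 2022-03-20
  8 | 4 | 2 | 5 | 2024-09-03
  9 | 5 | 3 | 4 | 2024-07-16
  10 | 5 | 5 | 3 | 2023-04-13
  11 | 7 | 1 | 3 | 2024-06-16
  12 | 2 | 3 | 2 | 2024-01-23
SELECT DISTINCT category FROM products ORDER BY category

Execution result:
category
Accessories
Audio
Computing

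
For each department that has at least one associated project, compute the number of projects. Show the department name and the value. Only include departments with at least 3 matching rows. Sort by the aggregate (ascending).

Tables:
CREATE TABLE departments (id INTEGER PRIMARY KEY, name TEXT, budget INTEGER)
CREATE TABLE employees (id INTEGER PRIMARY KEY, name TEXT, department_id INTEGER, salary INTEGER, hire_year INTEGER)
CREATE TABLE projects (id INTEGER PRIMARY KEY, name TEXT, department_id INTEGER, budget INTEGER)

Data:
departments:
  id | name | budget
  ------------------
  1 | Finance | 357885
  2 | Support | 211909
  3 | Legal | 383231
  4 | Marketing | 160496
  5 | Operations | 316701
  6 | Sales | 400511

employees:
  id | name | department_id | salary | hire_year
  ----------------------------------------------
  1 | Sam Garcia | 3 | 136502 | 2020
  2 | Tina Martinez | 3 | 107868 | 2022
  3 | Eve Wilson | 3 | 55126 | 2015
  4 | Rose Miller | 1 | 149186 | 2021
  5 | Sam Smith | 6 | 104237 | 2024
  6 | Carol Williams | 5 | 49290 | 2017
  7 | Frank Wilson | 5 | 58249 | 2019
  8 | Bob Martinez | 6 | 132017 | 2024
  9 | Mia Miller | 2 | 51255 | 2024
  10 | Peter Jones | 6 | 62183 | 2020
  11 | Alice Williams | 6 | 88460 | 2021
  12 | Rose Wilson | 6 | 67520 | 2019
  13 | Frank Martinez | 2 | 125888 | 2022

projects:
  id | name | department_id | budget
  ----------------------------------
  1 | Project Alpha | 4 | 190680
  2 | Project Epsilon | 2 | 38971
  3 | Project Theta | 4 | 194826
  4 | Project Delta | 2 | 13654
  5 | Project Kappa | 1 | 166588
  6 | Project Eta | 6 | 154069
SELECT p.name, COUNT(*) AS n FROM projects c JOIN departments p ON c.department_id = p.id GROUP BY p.id, p.name HAVING COUNT(*) >= 3 ORDER BY n ASC

Execution result:
(no rows)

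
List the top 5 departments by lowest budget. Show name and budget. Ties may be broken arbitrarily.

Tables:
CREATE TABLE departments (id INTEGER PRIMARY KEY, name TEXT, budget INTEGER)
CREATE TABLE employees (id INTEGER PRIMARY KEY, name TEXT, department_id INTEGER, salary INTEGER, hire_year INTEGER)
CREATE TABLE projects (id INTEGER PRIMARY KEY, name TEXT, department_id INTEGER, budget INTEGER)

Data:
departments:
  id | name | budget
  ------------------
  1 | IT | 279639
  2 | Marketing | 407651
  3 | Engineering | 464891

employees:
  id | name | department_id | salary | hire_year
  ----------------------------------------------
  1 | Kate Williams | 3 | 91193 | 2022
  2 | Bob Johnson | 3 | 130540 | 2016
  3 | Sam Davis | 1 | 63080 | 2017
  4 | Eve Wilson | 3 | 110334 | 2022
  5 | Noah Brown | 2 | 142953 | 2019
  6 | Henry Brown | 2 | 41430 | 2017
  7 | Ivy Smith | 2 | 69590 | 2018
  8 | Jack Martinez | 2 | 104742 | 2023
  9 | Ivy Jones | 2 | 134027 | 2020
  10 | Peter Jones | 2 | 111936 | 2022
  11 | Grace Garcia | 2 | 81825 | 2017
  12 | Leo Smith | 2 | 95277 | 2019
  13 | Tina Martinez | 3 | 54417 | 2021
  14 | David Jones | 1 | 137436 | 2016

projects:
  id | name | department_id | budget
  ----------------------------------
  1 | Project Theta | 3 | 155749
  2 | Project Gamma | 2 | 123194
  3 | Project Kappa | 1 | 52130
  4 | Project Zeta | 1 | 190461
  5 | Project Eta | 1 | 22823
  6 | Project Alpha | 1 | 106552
SELECT name, budget FROM departments ORDER BY budget ASC LIMIT 5

Execution result:
name | budget
IT | 279639
Marketing | 407651
Engineering | 464891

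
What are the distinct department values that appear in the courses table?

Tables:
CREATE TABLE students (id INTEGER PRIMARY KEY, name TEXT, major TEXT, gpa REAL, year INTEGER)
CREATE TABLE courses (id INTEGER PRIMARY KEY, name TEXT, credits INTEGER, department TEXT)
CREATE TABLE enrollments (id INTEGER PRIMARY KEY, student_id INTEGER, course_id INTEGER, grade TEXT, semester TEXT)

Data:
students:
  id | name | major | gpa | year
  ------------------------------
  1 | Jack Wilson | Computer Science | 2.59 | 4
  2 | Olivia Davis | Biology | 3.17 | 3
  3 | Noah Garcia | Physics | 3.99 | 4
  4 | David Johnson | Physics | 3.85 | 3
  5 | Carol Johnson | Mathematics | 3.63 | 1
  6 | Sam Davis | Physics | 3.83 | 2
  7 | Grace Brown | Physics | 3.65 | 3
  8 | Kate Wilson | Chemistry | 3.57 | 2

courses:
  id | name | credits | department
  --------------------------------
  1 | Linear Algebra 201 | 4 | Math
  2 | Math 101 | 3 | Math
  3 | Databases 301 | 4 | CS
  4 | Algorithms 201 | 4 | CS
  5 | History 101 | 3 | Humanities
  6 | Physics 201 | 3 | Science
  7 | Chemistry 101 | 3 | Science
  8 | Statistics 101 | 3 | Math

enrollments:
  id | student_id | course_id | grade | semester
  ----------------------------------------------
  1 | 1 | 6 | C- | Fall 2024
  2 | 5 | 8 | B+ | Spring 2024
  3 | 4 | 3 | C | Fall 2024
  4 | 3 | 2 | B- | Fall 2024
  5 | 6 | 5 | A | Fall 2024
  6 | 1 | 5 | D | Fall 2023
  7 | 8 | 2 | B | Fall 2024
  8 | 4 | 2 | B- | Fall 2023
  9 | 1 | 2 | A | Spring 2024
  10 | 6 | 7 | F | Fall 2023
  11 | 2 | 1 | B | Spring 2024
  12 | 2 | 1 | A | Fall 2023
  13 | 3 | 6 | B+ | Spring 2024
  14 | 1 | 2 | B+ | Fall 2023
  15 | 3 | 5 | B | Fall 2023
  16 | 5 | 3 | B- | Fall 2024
SELECT DISTINCT department FROM courses

Execution result:
department
Math
CS
Humanities
Science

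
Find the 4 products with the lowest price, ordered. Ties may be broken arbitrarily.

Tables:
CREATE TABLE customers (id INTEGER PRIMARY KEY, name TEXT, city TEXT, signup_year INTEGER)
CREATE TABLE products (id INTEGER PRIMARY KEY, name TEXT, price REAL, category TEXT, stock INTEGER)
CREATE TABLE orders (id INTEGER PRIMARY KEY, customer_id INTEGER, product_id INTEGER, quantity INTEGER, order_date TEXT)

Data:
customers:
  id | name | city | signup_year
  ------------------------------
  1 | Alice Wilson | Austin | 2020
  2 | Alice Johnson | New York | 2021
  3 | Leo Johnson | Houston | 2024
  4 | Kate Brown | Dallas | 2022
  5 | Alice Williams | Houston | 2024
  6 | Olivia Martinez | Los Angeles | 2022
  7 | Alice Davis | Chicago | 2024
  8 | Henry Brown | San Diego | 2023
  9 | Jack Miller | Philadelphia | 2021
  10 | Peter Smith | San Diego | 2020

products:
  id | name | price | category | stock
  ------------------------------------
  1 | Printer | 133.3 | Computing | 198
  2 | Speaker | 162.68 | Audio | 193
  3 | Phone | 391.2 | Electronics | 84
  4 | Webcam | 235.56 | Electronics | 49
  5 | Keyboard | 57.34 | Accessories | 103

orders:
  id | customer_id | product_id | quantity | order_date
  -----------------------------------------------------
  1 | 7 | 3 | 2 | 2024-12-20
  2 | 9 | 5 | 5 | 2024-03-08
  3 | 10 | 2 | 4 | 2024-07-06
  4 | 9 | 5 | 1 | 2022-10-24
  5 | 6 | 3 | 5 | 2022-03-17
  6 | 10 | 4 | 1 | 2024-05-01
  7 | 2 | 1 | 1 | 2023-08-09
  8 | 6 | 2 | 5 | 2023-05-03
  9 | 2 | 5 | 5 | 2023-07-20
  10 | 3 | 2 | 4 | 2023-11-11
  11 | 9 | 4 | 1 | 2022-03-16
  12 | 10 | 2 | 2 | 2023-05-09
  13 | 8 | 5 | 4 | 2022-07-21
SELECT name, price FROM products ORDER BY price ASC LIMIT 4

Execution result:
name | price
Keyboard | 57.34
Printer | 133.30
Speaker | 162.68
Webcam | 235.56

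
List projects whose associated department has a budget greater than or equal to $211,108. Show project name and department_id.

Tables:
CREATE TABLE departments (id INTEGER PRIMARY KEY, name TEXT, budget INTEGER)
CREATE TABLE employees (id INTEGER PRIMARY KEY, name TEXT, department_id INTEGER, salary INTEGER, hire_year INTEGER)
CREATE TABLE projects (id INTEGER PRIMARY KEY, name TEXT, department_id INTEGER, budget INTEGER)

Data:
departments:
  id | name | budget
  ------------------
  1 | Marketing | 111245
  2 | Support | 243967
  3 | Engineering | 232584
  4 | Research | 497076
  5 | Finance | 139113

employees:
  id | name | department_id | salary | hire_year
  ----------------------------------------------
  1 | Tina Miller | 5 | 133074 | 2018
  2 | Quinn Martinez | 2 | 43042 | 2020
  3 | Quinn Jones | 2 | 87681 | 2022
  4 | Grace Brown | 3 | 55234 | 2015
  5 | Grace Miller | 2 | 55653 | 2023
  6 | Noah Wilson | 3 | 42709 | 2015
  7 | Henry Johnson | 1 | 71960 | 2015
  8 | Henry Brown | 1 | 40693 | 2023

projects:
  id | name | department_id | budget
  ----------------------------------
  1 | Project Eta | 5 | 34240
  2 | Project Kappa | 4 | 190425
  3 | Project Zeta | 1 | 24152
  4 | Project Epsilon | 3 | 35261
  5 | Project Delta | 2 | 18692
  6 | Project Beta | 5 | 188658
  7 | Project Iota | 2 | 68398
SELECT name, department_id FROM projects WHERE department_id IN (SELECT id FROM departments WHERE budget >= 211108)

Execution result:
name | department_id
Project Kappa | 4
Project Epsilon | 3
Project Delta | 2
Project Iota | 2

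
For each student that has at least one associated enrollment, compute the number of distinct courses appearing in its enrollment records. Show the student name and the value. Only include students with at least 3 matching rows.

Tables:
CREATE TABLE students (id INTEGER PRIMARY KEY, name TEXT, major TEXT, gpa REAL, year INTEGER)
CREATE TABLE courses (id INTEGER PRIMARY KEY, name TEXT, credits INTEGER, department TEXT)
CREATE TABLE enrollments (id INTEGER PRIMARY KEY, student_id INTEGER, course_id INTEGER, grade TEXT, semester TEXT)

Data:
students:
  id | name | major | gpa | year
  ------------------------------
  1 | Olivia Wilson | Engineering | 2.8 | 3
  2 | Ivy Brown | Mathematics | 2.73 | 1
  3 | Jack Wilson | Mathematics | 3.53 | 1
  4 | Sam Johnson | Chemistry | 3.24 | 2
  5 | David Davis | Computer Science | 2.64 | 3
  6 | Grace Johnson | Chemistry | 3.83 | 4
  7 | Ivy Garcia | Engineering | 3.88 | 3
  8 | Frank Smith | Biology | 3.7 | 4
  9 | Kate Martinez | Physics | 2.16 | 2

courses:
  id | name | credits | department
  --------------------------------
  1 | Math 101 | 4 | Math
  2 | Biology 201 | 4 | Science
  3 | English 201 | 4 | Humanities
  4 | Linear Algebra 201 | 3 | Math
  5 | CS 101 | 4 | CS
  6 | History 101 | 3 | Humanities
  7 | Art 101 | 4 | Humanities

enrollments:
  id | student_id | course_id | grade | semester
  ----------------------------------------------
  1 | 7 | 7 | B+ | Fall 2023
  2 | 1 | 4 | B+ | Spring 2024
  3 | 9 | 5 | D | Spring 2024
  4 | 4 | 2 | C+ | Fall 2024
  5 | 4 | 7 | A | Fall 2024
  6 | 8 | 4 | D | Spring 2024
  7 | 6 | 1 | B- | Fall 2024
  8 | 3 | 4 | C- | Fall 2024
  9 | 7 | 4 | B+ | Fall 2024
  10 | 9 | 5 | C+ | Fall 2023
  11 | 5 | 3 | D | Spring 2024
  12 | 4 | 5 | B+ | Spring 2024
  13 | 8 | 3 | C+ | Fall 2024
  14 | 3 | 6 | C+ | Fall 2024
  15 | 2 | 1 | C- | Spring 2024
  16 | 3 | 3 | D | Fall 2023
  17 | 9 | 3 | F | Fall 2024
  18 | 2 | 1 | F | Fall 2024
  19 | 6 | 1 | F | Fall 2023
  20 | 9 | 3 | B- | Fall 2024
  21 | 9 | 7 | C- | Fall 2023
SELECT p.name, COUNT(DISTINCT c.course_id) AS distinct_course_count FROM enrollments c JOIN students p ON c.student_id = p.id GROUP BY p.id, p.name HAVING COUNT(*) >= 3

Execution result:
name | distinct_course_count
Jack Wilson | 3
Sam Johnson | 3
Kate Martinez | 3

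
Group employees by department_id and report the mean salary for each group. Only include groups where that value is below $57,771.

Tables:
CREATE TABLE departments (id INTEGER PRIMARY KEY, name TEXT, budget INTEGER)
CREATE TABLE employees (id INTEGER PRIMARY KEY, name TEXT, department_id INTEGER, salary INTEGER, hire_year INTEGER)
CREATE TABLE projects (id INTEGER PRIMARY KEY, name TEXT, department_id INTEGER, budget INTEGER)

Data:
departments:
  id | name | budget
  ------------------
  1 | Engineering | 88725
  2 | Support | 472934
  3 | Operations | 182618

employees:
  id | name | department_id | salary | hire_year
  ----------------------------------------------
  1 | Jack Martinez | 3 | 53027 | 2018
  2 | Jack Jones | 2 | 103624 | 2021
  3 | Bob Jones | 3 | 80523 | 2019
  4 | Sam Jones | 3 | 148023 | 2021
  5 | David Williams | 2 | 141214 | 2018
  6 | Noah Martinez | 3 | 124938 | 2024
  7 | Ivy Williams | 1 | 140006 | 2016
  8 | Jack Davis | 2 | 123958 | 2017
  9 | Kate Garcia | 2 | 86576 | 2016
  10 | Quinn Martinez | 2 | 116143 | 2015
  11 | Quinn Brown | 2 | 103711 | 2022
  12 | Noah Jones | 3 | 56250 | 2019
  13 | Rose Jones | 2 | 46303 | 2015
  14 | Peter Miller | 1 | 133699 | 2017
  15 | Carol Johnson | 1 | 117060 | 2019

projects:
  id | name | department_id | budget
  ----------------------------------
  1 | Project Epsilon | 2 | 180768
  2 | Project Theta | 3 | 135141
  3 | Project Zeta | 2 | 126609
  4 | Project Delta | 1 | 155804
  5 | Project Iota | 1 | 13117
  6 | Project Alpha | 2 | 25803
SELECT department_id, AVG(salary) AS avg_salary FROM employees GROUP BY department_id HAVING AVG(salary) < 57771

Execution result:
(no rows)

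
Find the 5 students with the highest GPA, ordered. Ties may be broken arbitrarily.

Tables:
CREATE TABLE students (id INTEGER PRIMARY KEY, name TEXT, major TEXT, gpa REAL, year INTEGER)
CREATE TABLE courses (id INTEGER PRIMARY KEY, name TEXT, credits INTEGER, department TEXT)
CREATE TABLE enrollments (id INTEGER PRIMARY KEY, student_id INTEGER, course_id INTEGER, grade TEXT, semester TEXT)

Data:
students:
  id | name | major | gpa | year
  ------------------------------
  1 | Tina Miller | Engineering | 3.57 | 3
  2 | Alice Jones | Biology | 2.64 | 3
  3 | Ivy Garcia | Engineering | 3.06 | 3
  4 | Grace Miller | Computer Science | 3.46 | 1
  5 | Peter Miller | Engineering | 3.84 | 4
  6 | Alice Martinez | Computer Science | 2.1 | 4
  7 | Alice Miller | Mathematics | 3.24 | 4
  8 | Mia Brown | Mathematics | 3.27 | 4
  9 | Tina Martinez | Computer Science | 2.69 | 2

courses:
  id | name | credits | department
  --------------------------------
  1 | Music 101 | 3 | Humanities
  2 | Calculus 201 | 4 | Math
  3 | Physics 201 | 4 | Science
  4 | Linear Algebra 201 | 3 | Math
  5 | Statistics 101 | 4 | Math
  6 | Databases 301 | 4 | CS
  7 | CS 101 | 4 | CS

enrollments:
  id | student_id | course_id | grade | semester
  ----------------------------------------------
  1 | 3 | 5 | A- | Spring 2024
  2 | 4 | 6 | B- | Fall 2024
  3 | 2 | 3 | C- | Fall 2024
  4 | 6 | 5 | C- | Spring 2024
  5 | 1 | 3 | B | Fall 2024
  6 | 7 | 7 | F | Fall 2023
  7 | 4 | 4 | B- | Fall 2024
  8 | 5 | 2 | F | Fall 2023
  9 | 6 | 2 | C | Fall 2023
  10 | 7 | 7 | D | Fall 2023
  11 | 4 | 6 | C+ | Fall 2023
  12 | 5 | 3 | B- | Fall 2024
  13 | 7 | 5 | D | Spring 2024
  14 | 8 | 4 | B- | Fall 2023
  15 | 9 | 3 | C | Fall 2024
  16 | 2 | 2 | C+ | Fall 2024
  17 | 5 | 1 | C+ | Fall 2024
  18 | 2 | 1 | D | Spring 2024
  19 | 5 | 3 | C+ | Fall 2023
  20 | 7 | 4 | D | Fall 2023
SELECT name, gpa FROM students ORDER BY gpa DESC LIMIT 5

Execution result:
name | gpa
Peter Miller | 3.84
Tina Miller | 3.57
Grace Miller | 3.46
Mia Brown | 3.27
Alice Miller | 3.24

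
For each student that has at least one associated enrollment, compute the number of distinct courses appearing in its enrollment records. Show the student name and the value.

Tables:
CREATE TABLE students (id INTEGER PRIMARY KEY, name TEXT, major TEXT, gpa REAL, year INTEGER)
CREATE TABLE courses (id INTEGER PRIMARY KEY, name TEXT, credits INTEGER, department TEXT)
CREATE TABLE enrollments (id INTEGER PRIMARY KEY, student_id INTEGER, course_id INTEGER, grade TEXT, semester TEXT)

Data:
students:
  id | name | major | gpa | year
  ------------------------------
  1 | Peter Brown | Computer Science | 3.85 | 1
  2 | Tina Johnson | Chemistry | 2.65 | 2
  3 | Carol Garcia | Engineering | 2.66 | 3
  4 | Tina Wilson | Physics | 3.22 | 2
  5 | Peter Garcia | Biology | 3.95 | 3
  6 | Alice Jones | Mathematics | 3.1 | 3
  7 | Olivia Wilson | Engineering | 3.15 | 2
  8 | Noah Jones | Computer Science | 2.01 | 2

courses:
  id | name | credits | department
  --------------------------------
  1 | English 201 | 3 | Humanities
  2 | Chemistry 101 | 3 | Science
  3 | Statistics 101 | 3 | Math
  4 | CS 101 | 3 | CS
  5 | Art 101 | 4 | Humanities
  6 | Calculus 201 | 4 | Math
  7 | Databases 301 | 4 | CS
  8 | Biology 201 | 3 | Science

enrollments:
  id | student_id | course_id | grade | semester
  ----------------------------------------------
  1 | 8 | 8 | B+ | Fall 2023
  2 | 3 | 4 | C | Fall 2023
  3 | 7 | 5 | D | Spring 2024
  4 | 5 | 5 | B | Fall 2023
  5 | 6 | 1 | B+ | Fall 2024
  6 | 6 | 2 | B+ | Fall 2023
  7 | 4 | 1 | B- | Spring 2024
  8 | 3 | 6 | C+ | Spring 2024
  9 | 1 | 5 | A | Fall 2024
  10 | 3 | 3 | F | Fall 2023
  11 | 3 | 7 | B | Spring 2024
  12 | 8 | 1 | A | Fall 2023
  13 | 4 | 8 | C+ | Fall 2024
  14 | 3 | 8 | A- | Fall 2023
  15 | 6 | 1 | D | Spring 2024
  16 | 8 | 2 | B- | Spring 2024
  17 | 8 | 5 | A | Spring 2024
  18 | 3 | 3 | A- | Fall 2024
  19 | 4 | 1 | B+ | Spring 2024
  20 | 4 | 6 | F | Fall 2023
SELECT p.name, COUNT(DISTINCT c.course_id) AS distinct_course_count FROM enrollments c JOIN students p ON c.student_id = p.id GROUP BY p.id, p.name

Execution result:
name | distinct_course_count
Peter Brown | 1
Carol Garcia | 5
Tina Wilson | 3
Peter Garcia | 1
Alice Jones | 2
Olivia Wilson | 1
Noah Jones | 4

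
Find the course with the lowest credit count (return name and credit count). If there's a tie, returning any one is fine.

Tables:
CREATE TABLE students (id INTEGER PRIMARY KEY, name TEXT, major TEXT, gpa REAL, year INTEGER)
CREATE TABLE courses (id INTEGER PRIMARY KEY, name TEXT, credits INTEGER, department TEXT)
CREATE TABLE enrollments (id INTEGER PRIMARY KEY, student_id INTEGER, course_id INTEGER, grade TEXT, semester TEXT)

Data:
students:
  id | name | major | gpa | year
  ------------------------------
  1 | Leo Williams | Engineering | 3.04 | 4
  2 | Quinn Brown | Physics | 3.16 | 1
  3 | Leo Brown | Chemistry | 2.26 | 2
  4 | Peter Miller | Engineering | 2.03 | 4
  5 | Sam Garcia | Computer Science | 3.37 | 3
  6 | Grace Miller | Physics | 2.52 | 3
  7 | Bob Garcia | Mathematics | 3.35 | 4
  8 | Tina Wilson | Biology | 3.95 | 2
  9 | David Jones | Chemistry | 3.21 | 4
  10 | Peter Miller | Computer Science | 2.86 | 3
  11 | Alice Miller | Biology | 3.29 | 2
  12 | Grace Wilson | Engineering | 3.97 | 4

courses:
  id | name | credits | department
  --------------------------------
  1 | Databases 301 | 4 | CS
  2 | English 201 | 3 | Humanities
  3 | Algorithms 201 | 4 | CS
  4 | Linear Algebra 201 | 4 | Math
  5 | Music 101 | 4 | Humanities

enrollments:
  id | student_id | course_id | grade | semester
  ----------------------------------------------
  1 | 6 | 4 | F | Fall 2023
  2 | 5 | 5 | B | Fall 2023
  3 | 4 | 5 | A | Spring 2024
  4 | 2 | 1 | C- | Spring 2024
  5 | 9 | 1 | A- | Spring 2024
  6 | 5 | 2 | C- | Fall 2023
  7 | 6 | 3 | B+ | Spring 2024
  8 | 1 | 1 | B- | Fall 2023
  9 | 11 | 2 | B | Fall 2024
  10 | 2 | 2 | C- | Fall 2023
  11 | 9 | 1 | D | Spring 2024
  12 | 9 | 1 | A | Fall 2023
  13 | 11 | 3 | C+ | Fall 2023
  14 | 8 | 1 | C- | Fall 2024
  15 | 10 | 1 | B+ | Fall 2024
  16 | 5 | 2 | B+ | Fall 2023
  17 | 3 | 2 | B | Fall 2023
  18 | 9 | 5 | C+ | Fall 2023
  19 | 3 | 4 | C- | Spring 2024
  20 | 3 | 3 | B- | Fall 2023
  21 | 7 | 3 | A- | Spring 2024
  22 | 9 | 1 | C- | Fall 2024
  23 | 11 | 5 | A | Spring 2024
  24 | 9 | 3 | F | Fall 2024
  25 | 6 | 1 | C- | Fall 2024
SELECT name, credits FROM courses ORDER BY credits ASC LIMIT 1

Execution result:
name | credits
English 201 | 3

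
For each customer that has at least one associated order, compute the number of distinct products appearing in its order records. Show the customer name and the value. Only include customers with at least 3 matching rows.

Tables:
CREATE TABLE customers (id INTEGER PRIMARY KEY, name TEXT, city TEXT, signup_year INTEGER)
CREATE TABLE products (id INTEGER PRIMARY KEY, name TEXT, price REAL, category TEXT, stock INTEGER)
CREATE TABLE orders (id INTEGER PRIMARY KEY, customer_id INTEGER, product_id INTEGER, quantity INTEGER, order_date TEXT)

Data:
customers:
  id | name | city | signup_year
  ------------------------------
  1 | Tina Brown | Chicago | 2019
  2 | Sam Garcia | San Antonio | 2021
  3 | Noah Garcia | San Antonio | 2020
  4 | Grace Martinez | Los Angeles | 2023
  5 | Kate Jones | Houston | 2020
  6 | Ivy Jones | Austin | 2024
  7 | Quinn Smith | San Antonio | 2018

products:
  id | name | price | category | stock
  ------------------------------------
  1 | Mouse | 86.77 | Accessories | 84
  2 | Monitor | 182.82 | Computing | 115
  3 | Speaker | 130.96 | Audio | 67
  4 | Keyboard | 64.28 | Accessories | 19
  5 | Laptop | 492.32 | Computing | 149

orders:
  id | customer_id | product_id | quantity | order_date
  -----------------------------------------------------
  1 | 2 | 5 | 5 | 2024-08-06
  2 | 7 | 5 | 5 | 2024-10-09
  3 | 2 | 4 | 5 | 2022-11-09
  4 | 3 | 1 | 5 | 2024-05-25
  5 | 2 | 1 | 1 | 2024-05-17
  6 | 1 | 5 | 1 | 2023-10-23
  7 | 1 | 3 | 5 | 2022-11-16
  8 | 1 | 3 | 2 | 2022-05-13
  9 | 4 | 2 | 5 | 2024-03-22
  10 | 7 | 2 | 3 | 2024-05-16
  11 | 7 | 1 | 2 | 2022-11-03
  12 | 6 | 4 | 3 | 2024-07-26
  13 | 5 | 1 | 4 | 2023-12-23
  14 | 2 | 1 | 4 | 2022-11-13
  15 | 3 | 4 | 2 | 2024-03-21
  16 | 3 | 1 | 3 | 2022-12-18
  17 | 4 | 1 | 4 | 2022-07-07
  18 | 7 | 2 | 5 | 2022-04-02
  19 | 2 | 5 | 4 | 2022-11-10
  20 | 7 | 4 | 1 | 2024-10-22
SELECT p.name, COUNT(DISTINCT c.product_id) AS distinct_product_count FROM orders c JOIN customers p ON c.customer_id = p.id GROUP BY p.id, p.name HAVING COUNT(*) >= 3

Execution result:
name | distinct_product_count
Tina Brown | 2
Sam Garcia | 3
Noah Garcia | 2
Quinn Smith | 4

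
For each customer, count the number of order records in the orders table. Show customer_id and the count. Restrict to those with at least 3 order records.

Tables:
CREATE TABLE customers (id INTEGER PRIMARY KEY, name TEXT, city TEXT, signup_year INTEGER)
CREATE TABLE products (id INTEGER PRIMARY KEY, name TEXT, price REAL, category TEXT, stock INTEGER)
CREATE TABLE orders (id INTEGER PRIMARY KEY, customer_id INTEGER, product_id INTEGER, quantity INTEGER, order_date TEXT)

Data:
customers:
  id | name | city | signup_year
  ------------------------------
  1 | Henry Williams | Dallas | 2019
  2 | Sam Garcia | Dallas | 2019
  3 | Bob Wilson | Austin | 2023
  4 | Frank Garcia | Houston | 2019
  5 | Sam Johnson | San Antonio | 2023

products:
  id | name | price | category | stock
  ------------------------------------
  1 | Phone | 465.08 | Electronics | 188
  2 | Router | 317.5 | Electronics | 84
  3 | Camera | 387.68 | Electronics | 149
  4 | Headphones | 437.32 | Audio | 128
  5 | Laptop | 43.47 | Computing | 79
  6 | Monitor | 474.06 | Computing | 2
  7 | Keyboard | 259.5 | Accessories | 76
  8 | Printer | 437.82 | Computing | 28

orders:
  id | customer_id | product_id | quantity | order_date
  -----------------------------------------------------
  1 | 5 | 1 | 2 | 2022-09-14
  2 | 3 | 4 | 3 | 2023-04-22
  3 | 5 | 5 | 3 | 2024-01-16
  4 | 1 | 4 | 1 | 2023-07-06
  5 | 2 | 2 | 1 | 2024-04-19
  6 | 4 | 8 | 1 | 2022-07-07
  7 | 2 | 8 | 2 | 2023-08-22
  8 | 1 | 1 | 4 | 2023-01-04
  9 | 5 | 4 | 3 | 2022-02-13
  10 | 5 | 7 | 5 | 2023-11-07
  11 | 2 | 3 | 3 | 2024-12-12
SELECT customer_id, COUNT(*) AS order_count FROM orders GROUP BY customer_id HAVING COUNT(*) >= 3

Execution result:
customer_id | order_count
2 | 3
5 | 4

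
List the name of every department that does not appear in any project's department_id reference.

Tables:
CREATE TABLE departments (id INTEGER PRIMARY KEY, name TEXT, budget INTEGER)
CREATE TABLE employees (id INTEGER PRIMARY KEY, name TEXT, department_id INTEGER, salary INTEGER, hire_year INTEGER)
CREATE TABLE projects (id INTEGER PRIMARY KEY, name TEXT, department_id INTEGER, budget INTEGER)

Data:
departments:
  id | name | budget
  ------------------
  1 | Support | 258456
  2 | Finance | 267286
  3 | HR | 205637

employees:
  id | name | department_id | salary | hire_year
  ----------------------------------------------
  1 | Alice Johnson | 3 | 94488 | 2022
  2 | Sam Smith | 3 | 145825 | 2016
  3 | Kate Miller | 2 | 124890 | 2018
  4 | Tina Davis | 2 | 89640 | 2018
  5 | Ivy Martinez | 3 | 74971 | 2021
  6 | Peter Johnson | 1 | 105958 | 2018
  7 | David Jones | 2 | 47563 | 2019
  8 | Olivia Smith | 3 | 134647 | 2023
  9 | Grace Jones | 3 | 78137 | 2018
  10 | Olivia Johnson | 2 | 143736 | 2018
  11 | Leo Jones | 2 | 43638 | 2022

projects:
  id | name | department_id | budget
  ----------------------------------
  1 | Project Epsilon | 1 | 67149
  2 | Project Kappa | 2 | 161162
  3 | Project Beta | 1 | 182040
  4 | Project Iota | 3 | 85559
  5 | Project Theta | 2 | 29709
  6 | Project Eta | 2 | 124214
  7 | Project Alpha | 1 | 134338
SELECT p.name FROM departments p LEFT JOIN projects c ON c.department_id = p.id WHERE c.id IS NULL

Execution result:
(no rows)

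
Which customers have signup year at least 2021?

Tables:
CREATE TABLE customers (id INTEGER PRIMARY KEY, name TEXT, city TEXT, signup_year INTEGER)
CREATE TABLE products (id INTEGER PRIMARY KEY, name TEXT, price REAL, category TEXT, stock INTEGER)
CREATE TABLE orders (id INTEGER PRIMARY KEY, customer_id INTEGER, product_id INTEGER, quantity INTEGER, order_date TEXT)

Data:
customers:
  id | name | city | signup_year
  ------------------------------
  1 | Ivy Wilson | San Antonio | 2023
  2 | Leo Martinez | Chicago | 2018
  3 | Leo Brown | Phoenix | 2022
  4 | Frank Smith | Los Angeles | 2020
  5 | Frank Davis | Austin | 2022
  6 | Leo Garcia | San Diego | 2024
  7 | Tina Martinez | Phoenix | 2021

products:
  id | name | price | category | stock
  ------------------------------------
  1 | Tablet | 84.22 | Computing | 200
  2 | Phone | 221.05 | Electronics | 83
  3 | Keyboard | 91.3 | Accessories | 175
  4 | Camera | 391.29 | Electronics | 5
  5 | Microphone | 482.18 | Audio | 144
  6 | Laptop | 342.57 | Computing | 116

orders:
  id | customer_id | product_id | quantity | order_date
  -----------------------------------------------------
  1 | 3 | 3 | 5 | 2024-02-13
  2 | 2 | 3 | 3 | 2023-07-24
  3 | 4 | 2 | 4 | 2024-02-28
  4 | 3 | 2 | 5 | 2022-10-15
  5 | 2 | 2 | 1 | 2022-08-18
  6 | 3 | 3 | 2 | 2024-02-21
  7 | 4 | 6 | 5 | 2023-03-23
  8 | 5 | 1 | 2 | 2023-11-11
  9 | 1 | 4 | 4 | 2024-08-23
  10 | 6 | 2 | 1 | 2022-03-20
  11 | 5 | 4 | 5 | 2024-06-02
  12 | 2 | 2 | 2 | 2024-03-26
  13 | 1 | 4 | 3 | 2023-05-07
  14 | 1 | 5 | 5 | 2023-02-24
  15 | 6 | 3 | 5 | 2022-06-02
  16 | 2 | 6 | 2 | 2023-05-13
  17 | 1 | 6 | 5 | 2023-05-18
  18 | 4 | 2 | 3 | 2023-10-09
SELECT name, signup_year FROM customers WHERE signup_year >= 2021

Execution result:
name | signup_year
Ivy Wilson | 2023
Leo Brown | 2022
Frank Davis | 2022
Leo Garcia | 2024
Tina Martinez | 2021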